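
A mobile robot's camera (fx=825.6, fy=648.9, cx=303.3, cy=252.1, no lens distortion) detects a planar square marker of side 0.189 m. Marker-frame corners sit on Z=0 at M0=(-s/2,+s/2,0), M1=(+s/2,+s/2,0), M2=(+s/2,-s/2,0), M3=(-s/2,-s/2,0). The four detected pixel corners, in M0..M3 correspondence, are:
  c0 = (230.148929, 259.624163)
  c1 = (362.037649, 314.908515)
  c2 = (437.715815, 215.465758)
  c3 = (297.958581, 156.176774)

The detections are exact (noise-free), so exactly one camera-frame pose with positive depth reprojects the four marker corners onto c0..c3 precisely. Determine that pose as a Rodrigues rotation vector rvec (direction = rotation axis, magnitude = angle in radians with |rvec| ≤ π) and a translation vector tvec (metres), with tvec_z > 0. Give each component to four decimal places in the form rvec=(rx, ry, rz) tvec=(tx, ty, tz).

Intrinsics K: fx=825.6, fy=648.9, cx=303.3, cy=252.1
Marker side s = 0.189 m; corners in marker frame (Z=0):
  M0 = (-0.0945, +0.0945, 0)
  M1 = (+0.0945, +0.0945, 0)
  M2 = (+0.0945, -0.0945, 0)
  M3 = (-0.0945, -0.0945, 0)
Detected image corners:
  c0 = (230.148929, 259.624163) px
  c1 = (362.037649, 314.908515) px
  c2 = (437.715815, 215.465758) px
  c3 = (297.958581, 156.176774) px
Planar DLT: solve 8×8 A·h = b for H (H[2,2]=1):
  H  [+727.15565 -273.06621 +331.05367]
  H  [+309.30047 +612.66688 +238.15738]
  H  [+0.02755 +0.32107 +1.00000]
B = K⁻¹H; ‖b₁‖=0.987865, ‖b₂‖=0.987865; λ = 2/(‖b₁‖+‖b₂‖) = 1.012284, sign → tz>0 ⇒ λ=+1.012284
r₁ = λ·B[:,0] = (+0.88133,+0.47167,+0.02789); r₂ = λ·B[:,1] = (-0.45421,+0.82949,+0.32502)
r₃ = r₁×r₂ = (+0.13017,-0.29912,+0.94530); SVD([r₁ r₂ r₃]) → R = UVᵀ:
  R  [+0.88133 -0.45421 +0.13017]
  R  [+0.47167 +0.82949 -0.29912]
  R  [+0.02789 +0.32502 +0.94530]
t = (+0.03403, -0.02175, +1.01228) m
tr R = 2.656119; θ = arccos((tr R − 1)/2) = 0.595159 rad = 34.100°
axis k = ((R−Rᵀ)₃₂, (R−Rᵀ)₁₃, (R−Rᵀ)₂₁) / (2 sinθ) = (+0.556628, +0.091210, +0.825739)
rvec = θ·k = (+0.331282, +0.054284, +0.491446)

rvec=(0.3313, 0.0543, 0.4914) tvec=(0.0340, -0.0218, 1.0123)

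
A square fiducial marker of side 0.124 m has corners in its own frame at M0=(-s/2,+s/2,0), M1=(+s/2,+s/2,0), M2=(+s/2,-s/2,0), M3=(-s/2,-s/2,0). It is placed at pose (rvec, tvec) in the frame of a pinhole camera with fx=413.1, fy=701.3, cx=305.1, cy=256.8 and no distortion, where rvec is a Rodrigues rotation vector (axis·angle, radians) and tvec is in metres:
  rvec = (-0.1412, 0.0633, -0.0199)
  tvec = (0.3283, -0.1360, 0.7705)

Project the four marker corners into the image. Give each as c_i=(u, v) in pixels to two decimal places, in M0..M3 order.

Intrinsics K: fx=413.1, fy=701.3, cx=305.1, cy=256.8
Marker side s = 0.124 m; corners in marker frame (Z=0):
  M0 = (-0.0620, +0.0620, 0)
  M1 = (+0.0620, +0.0620, 0)
  M2 = (+0.0620, -0.0620, 0)
  M3 = (-0.0620, -0.0620, 0)
rvec = (-0.1412, 0.0633, -0.0199), |rvec| = θ = 0.15601 rad = 8.939°
Rodrigues: sinθ=0.15538, 1−cosθ=0.01215; R = I + sinθ·[k]× + (1−cosθ)·[k]×²:
    [+0.99780 +0.01536 +0.06445]
    [-0.02428 +0.98985 +0.14000]
    [-0.06164 -0.14126 +0.98805]
t = (0.3283, -0.1360, 0.7705) m
M0: Pc = R·M0+t = (+0.26739, -0.07312, +0.76556); u = 413.1·(+0.26739)/0.76556 + 305.1 = 449.3834, v = 701.3·(-0.07312)/0.76556 + 256.8 = 189.8145
M1: Pc = R·M1+t = (+0.39112, -0.07613, +0.75792); u = 413.1·(+0.39112)/0.75792 + 305.1 = 518.2755, v = 701.3·(-0.07613)/0.75792 + 256.8 = 186.3532
M2: Pc = R·M2+t = (+0.38921, -0.19888, +0.77544); u = 413.1·(+0.38921)/0.77544 + 305.1 = 512.4456, v = 701.3·(-0.19888)/0.77544 + 256.8 = 76.9375
M3: Pc = R·M3+t = (+0.26548, -0.19587, +0.78308); u = 413.1·(+0.26548)/0.78308 + 305.1 = 445.1514, v = 701.3·(-0.19587)/0.78308 + 256.8 = 81.3893

c0=(449.38, 189.81) c1=(518.28, 186.35) c2=(512.45, 76.94) c3=(445.15, 81.39)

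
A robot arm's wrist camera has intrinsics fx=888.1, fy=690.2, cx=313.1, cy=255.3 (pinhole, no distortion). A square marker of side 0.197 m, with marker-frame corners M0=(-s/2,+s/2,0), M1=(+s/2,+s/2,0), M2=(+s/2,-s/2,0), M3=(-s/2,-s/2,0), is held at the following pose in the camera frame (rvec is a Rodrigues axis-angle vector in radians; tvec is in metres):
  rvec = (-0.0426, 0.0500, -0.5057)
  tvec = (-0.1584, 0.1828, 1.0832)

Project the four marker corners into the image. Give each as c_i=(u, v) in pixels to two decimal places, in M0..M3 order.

c0=(151.45, 457.37) c1=(292.63, 397.35) c2=(214.92, 286.43) c3=(75.62, 346.62)

Intrinsics K: fx=888.1, fy=690.2, cx=313.1, cy=255.3
Marker side s = 0.197 m; corners in marker frame (Z=0):
  M0 = (-0.0985, +0.0985, 0)
  M1 = (+0.0985, +0.0985, 0)
  M2 = (+0.0985, -0.0985, 0)
  M3 = (-0.0985, -0.0985, 0)
rvec = (-0.0426, 0.0500, -0.5057), |rvec| = θ = 0.50995 rad = 29.218°
Rodrigues: sinθ=0.48813, 1−cosθ=0.12723; R = I + sinθ·[k]× + (1−cosθ)·[k]×²:
    [+0.87366 +0.48302 +0.05840]
    [-0.48511 +0.87399 +0.02841]
    [-0.03732 -0.05315 +0.99789]
t = (-0.1584, 0.1828, 1.0832) m
M0: Pc = R·M0+t = (-0.19688, +0.31667, +1.08164); u = 888.1·(-0.19688)/1.08164 + 313.1 = 151.4504, v = 690.2·(+0.31667)/1.08164 + 255.3 = 457.3695
M1: Pc = R·M1+t = (-0.02477, +0.22111, +1.07429); u = 888.1·(-0.02477)/1.07429 + 313.1 = 292.6255, v = 690.2·(+0.22111)/1.07429 + 255.3 = 397.3538
M2: Pc = R·M2+t = (-0.11992, +0.04893, +1.08476); u = 888.1·(-0.11992)/1.08476 + 313.1 = 214.9186, v = 690.2·(+0.04893)/1.08476 + 255.3 = 286.4318
M3: Pc = R·M3+t = (-0.29203, +0.14449, +1.09211); u = 888.1·(-0.29203)/1.09211 + 313.1 = 75.6200, v = 690.2·(+0.14449)/1.09211 + 255.3 = 346.6188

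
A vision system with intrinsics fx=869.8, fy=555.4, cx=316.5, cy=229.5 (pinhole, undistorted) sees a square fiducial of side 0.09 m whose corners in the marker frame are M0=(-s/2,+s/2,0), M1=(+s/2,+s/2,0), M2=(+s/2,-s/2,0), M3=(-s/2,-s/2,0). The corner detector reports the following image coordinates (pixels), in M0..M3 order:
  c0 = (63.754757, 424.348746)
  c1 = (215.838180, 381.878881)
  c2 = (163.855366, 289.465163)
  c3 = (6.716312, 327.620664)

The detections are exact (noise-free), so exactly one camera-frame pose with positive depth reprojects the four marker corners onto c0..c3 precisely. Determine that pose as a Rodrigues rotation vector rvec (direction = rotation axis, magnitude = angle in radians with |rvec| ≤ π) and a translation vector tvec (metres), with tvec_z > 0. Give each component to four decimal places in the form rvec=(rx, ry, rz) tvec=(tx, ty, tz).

rvec=(0.0303, -0.2966, -0.3378) tvec=(-0.1135, 0.1112, 0.4895)

Intrinsics K: fx=869.8, fy=555.4, cx=316.5, cy=229.5
Marker side s = 0.09 m; corners in marker frame (Z=0):
  M0 = (-0.0450, +0.0450, 0)
  M1 = (+0.0450, +0.0450, 0)
  M2 = (+0.0450, -0.0450, 0)
  M3 = (-0.0450, -0.0450, 0)
Detected image corners:
  c0 = (63.754757, 424.348746) px
  c1 = (215.838180, 381.878881) px
  c2 = (163.855366, 289.465163) px
  c3 = (6.716312, 327.620664) px
Planar DLT: solve 8×8 A·h = b for H (H[2,2]=1):
  H  [+1782.44531 +623.00817 +114.73934]
  H  [-243.38191 +1107.27386 +355.64804]
  H  [+0.57531 +0.16049 +1.00000]
B = K⁻¹H; ‖b₁‖=2.042833, ‖b₂‖=2.042833; λ = 2/(‖b₁‖+‖b₂‖) = 0.489516, sign → tz>0 ⇒ λ=+0.489516
r₁ = λ·B[:,0] = (+0.90067,-0.33088,+0.28162); r₂ = λ·B[:,1] = (+0.32204,+0.94346,+0.07856)
r₃ = r₁×r₂ = (-0.29169,+0.01993,+0.95630); SVD([r₁ r₂ r₃]) → R = UVᵀ:
  R  [+0.90067 +0.32204 -0.29169]
  R  [-0.33088 +0.94346 +0.01993]
  R  [+0.28162 +0.07856 +0.95630]
t = (-0.11355, +0.11118, +0.48952) m
tr R = 2.800436; θ = arccos((tr R − 1)/2) = 0.450526 rad = 25.813°
axis k = ((R−Rᵀ)₃₂, (R−Rᵀ)₁₃, (R−Rᵀ)₂₁) / (2 sinθ) = (+0.067321, -0.658318, -0.749724)
rvec = θ·k = (+0.030330, -0.296589, -0.337770)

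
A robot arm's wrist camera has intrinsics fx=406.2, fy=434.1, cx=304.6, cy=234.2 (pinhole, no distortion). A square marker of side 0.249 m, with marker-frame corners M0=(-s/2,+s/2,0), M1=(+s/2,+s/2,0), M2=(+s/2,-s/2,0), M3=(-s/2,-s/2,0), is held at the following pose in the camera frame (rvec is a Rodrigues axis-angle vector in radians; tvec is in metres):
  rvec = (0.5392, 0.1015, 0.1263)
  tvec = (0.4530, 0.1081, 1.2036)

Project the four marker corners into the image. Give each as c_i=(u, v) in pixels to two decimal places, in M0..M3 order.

Intrinsics K: fx=406.2, fy=434.1, cx=304.6, cy=234.2
Marker side s = 0.249 m; corners in marker frame (Z=0):
  M0 = (-0.1245, +0.1245, 0)
  M1 = (+0.1245, +0.1245, 0)
  M2 = (+0.1245, -0.1245, 0)
  M3 = (-0.1245, -0.1245, 0)
rvec = (0.5392, 0.1015, 0.1263), |rvec| = θ = 0.56302 rad = 32.259°
Rodrigues: sinθ=0.53374, 1−cosθ=0.15435; R = I + sinθ·[k]× + (1−cosθ)·[k]×²:
    [+0.98722 -0.09308 +0.12938]
    [+0.14638 +0.85066 -0.50492]
    [-0.06306 +0.51740 +0.85341]
t = (0.4530, 0.1081, 1.2036) m
M0: Pc = R·M0+t = (+0.31850, +0.19578, +1.27587); u = 406.2·(+0.31850)/1.27587 + 304.6 = 406.0022, v = 434.1·(+0.19578)/1.27587 + 234.2 = 300.8131
M1: Pc = R·M1+t = (+0.56432, +0.23223, +1.26017); u = 406.2·(+0.56432)/1.26017 + 304.6 = 486.5020, v = 434.1·(+0.23223)/1.26017 + 234.2 = 314.1990
M2: Pc = R·M2+t = (+0.58750, +0.02042, +1.13133); u = 406.2·(+0.58750)/1.13133 + 304.6 = 515.5384, v = 434.1·(+0.02042)/1.13133 + 234.2 = 242.0341
M3: Pc = R·M3+t = (+0.34168, -0.01603, +1.14703); u = 406.2·(+0.34168)/1.14703 + 304.6 = 425.5995, v = 434.1·(-0.01603)/1.14703 + 234.2 = 228.1326

c0=(406.00, 300.81) c1=(486.50, 314.20) c2=(515.54, 242.03) c3=(425.60, 228.13)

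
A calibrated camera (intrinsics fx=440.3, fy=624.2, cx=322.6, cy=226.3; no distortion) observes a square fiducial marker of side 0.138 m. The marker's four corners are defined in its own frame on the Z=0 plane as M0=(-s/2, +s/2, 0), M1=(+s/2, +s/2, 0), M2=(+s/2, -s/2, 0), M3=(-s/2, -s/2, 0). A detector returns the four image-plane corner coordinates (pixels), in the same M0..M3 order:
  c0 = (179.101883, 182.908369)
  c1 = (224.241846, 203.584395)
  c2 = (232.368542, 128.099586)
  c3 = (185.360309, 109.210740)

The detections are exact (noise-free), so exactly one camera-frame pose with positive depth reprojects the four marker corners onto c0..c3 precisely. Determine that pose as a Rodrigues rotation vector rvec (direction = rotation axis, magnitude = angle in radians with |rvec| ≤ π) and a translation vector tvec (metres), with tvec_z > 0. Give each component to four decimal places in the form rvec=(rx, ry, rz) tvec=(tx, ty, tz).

Intrinsics K: fx=440.3, fy=624.2, cx=322.6, cy=226.3
Marker side s = 0.138 m; corners in marker frame (Z=0):
  M0 = (-0.0690, +0.0690, 0)
  M1 = (+0.0690, +0.0690, 0)
  M2 = (+0.0690, -0.0690, 0)
  M3 = (-0.0690, -0.0690, 0)
Detected image corners:
  c0 = (179.101883, 182.908369) px
  c1 = (224.241846, 203.584395) px
  c2 = (232.368542, 128.099586) px
  c3 = (185.360309, 109.210740) px
Planar DLT: solve 8×8 A·h = b for H (H[2,2]=1):
  H  [+284.16842 +0.56759 +204.82063]
  H  [+105.79574 +580.35141 +156.44503]
  H  [-0.24155 +0.25613 +1.00000]
B = K⁻¹H; ‖b₁‖=0.894834, ‖b₂‖=0.894834; λ = 2/(‖b₁‖+‖b₂‖) = 1.117525, sign → tz>0 ⇒ λ=+1.117525
r₁ = λ·B[:,0] = (+0.91903,+0.28727,-0.26994); r₂ = λ·B[:,1] = (-0.20827,+0.93525,+0.28623)
r₃ = r₁×r₂ = (+0.33468,-0.20683,+0.91935); SVD([r₁ r₂ r₃]) → R = UVᵀ:
  R  [+0.91903 -0.20827 +0.33468]
  R  [+0.28727 +0.93525 -0.20683]
  R  [-0.26994 +0.28623 +0.91935]
t = (-0.29894, -0.12506, +1.11753) m
tr R = 2.773629; θ = arccos((tr R − 1)/2) = 0.480391 rad = 27.524°
axis k = ((R−Rᵀ)₃₂, (R−Rᵀ)₁₃, (R−Rᵀ)₂₁) / (2 sinθ) = (+0.533469, +0.654173, +0.536161)
rvec = θ·k = (+0.256274, +0.314259, +0.257567)

rvec=(0.2563, 0.3143, 0.2576) tvec=(-0.2989, -0.1251, 1.1175)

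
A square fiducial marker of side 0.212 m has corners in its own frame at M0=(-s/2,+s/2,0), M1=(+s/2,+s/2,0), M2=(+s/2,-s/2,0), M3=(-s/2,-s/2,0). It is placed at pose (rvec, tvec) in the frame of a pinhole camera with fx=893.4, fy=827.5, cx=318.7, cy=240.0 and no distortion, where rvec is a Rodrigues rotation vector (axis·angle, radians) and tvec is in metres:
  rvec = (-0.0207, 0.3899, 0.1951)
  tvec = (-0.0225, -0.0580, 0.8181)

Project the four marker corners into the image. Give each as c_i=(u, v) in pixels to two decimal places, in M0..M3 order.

Intrinsics K: fx=893.4, fy=827.5, cx=318.7, cy=240.0
Marker side s = 0.212 m; corners in marker frame (Z=0):
  M0 = (-0.1060, +0.1060, 0)
  M1 = (+0.1060, +0.1060, 0)
  M2 = (+0.1060, -0.1060, 0)
  M3 = (-0.1060, -0.1060, 0)
rvec = (-0.0207, 0.3899, 0.1951), |rvec| = θ = 0.43648 rad = 25.008°
Rodrigues: sinθ=0.42275, 1−cosθ=0.09375; R = I + sinθ·[k]× + (1−cosθ)·[k]×²:
    [+0.90646 -0.19294 +0.37565]
    [+0.18499 +0.98106 +0.05748]
    [-0.37962 +0.01739 +0.92498]
t = (-0.0225, -0.0580, 0.8181) m
M0: Pc = R·M0+t = (-0.13904, +0.02638, +0.86018); u = 893.4·(-0.13904)/0.86018 + 318.7 = 174.2954, v = 827.5·(+0.02638)/0.86018 + 240.0 = 265.3805
M1: Pc = R·M1+t = (+0.05313, +0.06560, +0.77970); u = 893.4·(+0.05313)/0.77970 + 318.7 = 379.5812, v = 827.5·(+0.06560)/0.77970 + 240.0 = 309.6227
M2: Pc = R·M2+t = (+0.09404, -0.14238, +0.77602); u = 893.4·(+0.09404)/0.77602 + 318.7 = 426.9597, v = 827.5·(-0.14238)/0.77602 + 240.0 = 88.1710
M3: Pc = R·M3+t = (-0.09813, -0.18160, +0.85650); u = 893.4·(-0.09813)/0.85650 + 318.7 = 216.3387, v = 827.5·(-0.18160)/0.85650 + 240.0 = 64.5470

c0=(174.30, 265.38) c1=(379.58, 309.62) c2=(426.96, 88.17) c3=(216.34, 64.55)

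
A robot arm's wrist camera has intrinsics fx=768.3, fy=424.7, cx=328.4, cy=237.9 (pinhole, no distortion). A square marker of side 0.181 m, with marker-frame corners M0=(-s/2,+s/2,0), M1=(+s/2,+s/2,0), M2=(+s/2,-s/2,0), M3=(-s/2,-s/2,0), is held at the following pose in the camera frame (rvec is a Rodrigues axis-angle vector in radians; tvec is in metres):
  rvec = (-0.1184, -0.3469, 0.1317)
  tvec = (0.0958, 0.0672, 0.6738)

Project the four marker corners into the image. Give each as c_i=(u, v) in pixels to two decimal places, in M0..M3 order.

c0=(330.43, 333.98) c1=(517.76, 342.20) c2=(532.15, 232.89) c3=(353.26, 215.02)

Intrinsics K: fx=768.3, fy=424.7, cx=328.4, cy=237.9
Marker side s = 0.181 m; corners in marker frame (Z=0):
  M0 = (-0.0905, +0.0905, 0)
  M1 = (+0.0905, +0.0905, 0)
  M2 = (+0.0905, -0.0905, 0)
  M3 = (-0.0905, -0.0905, 0)
rvec = (-0.1184, -0.3469, 0.1317), |rvec| = θ = 0.38949 rad = 22.316°
Rodrigues: sinθ=0.37972, 1−cosθ=0.07490; R = I + sinθ·[k]× + (1−cosθ)·[k]×²:
    [+0.93202 -0.10812 -0.34589]
    [+0.14867 +0.98452 +0.09287]
    [+0.33050 -0.13799 +0.93367]
t = (0.0958, 0.0672, 0.6738) m
M0: Pc = R·M0+t = (+0.00167, +0.14284, +0.63140); u = 768.3·(+0.00167)/0.63140 + 328.4 = 330.4287, v = 424.7·(+0.14284)/0.63140 + 237.9 = 333.9809
M1: Pc = R·M1+t = (+0.17036, +0.16975, +0.69122); u = 768.3·(+0.17036)/0.69122 + 328.4 = 517.7607, v = 424.7·(+0.16975)/0.69122 + 237.9 = 342.1998
M2: Pc = R·M2+t = (+0.18993, -0.00844, +0.71620); u = 768.3·(+0.18993)/0.71620 + 328.4 = 532.1501, v = 424.7·(-0.00844)/0.71620 + 237.9 = 232.8929
M3: Pc = R·M3+t = (+0.02124, -0.03535, +0.65638); u = 768.3·(+0.02124)/0.65638 + 328.4 = 353.2576, v = 424.7·(-0.03535)/0.65638 + 237.9 = 215.0249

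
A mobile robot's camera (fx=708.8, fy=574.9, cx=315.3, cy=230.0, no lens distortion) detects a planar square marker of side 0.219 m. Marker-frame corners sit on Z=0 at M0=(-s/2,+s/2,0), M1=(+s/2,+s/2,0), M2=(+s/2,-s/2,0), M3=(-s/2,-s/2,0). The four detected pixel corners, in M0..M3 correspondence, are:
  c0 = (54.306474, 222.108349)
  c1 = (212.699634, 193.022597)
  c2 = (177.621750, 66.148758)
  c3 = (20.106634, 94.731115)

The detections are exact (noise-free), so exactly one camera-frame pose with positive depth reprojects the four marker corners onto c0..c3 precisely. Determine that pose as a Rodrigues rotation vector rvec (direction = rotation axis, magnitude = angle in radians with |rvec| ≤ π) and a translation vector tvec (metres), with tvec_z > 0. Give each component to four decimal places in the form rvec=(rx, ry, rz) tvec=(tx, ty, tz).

Intrinsics K: fx=708.8, fy=574.9, cx=315.3, cy=230.0
Marker side s = 0.219 m; corners in marker frame (Z=0):
  M0 = (-0.1095, +0.1095, 0)
  M1 = (+0.1095, +0.1095, 0)
  M2 = (+0.1095, -0.1095, 0)
  M3 = (-0.1095, -0.1095, 0)
Detected image corners:
  c0 = (54.306474, 222.108349) px
  c1 = (212.699634, 193.022597) px
  c2 = (177.621750, 66.148758) px
  c3 = (20.106634, 94.731115) px
Planar DLT: solve 8×8 A·h = b for H (H[2,2]=1):
  H  [+722.60965 +154.92269 +116.23213]
  H  [-129.96821 +576.45447 +143.78958]
  H  [+0.01174 -0.02796 +1.00000]
B = K⁻¹H; ‖b₁‖=1.040248, ‖b₂‖=1.040248; λ = 2/(‖b₁‖+‖b₂‖) = 0.961309, sign → tz>0 ⇒ λ=+0.961309
r₁ = λ·B[:,0] = (+0.97502,-0.22184,+0.01129); r₂ = λ·B[:,1] = (+0.22207,+0.97466,-0.02688)
r₃ = r₁×r₂ = (-0.00504,+0.02871,+0.99958); SVD([r₁ r₂ r₃]) → R = UVᵀ:
  R  [+0.97502 +0.22207 -0.00504]
  R  [-0.22184 +0.97466 +0.02871]
  R  [+0.01129 -0.02688 +0.99958]
t = (-0.26999, -0.14416, +0.96131) m
tr R = 2.949253; θ = arccos((tr R − 1)/2) = 0.225749 rad = 12.934°
axis k = ((R−Rᵀ)₃₂, (R−Rᵀ)₁₃, (R−Rᵀ)₂₁) / (2 sinθ) = (-0.124168, -0.036464, -0.991591)
rvec = θ·k = (-0.028031, -0.008232, -0.223851)

rvec=(-0.0280, -0.0082, -0.2239) tvec=(-0.2700, -0.1442, 0.9613)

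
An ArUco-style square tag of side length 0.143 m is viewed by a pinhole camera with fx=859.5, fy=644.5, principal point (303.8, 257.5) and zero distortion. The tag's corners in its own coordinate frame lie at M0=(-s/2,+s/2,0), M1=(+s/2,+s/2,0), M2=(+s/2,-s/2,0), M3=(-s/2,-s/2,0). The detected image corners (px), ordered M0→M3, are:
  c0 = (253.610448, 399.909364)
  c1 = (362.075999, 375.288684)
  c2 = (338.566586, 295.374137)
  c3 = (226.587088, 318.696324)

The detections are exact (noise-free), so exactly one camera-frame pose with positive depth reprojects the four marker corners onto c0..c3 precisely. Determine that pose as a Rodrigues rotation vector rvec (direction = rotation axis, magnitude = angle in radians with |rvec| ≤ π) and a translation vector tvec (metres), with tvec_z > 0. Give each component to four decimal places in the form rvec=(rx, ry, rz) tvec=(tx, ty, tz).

Intrinsics K: fx=859.5, fy=644.5, cx=303.8, cy=257.5
Marker side s = 0.143 m; corners in marker frame (Z=0):
  M0 = (-0.0715, +0.0715, 0)
  M1 = (+0.0715, +0.0715, 0)
  M2 = (+0.0715, -0.0715, 0)
  M3 = (-0.0715, -0.0715, 0)
Detected image corners:
  c0 = (253.610448, 399.909364) px
  c1 = (362.075999, 375.288684) px
  c2 = (338.566586, 295.374137) px
  c3 = (226.587088, 318.696324) px
Planar DLT: solve 8×8 A·h = b for H (H[2,2]=1):
  H  [+820.10583 +231.01245 +296.03717]
  H  [-109.47743 +627.41515 +347.70493]
  H  [+0.16761 +0.18452 +1.00000]
B = K⁻¹H; ‖b₁‖=0.940780, ‖b₂‖=0.940780; λ = 2/(‖b₁‖+‖b₂‖) = 1.062947, sign → tz>0 ⇒ λ=+1.062947
r₁ = λ·B[:,0] = (+0.95125,-0.25174,+0.17816); r₂ = λ·B[:,1] = (+0.21637,+0.95641,+0.19613)
r₃ = r₁×r₂ = (-0.21977,-0.14802,+0.96426); SVD([r₁ r₂ r₃]) → R = UVᵀ:
  R  [+0.95125 +0.21637 -0.21977]
  R  [-0.25174 +0.95641 -0.14802]
  R  [+0.17816 +0.19613 +0.96426]
t = (-0.00960, +0.14877, +1.06295) m
tr R = 2.871918; θ = arccos((tr R − 1)/2) = 0.359823 rad = 20.616°
axis k = ((R−Rᵀ)₃₂, (R−Rᵀ)₁₃, (R−Rᵀ)₂₁) / (2 sinθ) = (+0.488709, -0.565075, -0.664721)
rvec = θ·k = (+0.175849, -0.203327, -0.239182)

rvec=(0.1758, -0.2033, -0.2392) tvec=(-0.0096, 0.1488, 1.0629)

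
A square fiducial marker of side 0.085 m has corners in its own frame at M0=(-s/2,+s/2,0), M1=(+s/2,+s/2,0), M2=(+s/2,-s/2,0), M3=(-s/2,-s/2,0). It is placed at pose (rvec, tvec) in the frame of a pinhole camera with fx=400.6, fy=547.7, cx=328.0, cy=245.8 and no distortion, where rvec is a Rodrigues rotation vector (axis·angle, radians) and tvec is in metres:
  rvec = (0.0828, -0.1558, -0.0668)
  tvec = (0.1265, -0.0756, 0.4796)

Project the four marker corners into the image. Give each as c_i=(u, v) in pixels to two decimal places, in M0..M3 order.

c0=(401.22, 211.06) c1=(467.81, 205.06) c2=(465.74, 108.46) c3=(398.03, 111.90)

Intrinsics K: fx=400.6, fy=547.7, cx=328.0, cy=245.8
Marker side s = 0.085 m; corners in marker frame (Z=0):
  M0 = (-0.0425, +0.0425, 0)
  M1 = (+0.0425, +0.0425, 0)
  M2 = (+0.0425, -0.0425, 0)
  M3 = (-0.0425, -0.0425, 0)
rvec = (0.0828, -0.1558, -0.0668), |rvec| = θ = 0.18866 rad = 10.809°
Rodrigues: sinθ=0.18754, 1−cosθ=0.01774; R = I + sinθ·[k]× + (1−cosθ)·[k]×²:
    [+0.98567 +0.05997 -0.15763]
    [-0.07284 +0.99436 -0.07712]
    [+0.15212 +0.08750 +0.98448]
t = (0.1265, -0.0756, 0.4796) m
M0: Pc = R·M0+t = (+0.08716, -0.03024, +0.47685); u = 400.6·(+0.08716)/0.47685 + 328.0 = 401.2203, v = 547.7·(-0.03024)/0.47685 + 245.8 = 211.0623
M1: Pc = R·M1+t = (+0.17094, -0.03644, +0.48978); u = 400.6·(+0.17094)/0.48978 + 328.0 = 467.8139, v = 547.7·(-0.03644)/0.48978 + 245.8 = 205.0563
M2: Pc = R·M2+t = (+0.16584, -0.12096, +0.48235); u = 400.6·(+0.16584)/0.48235 + 328.0 = 465.7359, v = 547.7·(-0.12096)/0.48235 + 245.8 = 108.4559
M3: Pc = R·M3+t = (+0.08206, -0.11476, +0.46942); u = 400.6·(+0.08206)/0.46942 + 328.0 = 398.0300, v = 547.7·(-0.11476)/0.46942 + 245.8 = 111.8962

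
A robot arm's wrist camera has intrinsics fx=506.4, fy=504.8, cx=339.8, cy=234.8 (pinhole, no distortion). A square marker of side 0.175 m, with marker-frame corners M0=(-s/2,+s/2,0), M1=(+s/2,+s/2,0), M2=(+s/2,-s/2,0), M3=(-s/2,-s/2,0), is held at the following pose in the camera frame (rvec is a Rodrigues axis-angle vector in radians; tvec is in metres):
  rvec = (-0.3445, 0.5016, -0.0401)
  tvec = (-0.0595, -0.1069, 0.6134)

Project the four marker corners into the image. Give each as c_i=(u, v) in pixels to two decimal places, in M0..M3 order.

c0=(226.10, 223.59) c1=(352.12, 202.18) c2=(357.71, 67.14) c3=(241.79, 102.78)

Intrinsics K: fx=506.4, fy=504.8, cx=339.8, cy=234.8
Marker side s = 0.175 m; corners in marker frame (Z=0):
  M0 = (-0.0875, +0.0875, 0)
  M1 = (+0.0875, +0.0875, 0)
  M2 = (+0.0875, -0.0875, 0)
  M3 = (-0.0875, -0.0875, 0)
rvec = (-0.3445, 0.5016, -0.0401), |rvec| = θ = 0.60983 rad = 34.941°
Rodrigues: sinθ=0.57273, 1−cosθ=0.18025; R = I + sinθ·[k]× + (1−cosθ)·[k]×²:
    [+0.87727 -0.04610 +0.47778]
    [-0.12142 +0.94170 +0.31379]
    [-0.46439 -0.33329 +0.82053]
t = (-0.0595, -0.1069, 0.6134) m
M0: Pc = R·M0+t = (-0.14029, -0.01388, +0.62487); u = 506.4·(-0.14029)/0.62487 + 339.8 = 226.1043, v = 504.8·(-0.01388)/0.62487 + 234.8 = 223.5890
M1: Pc = R·M1+t = (+0.01323, -0.03513, +0.54360); u = 506.4·(+0.01323)/0.54360 + 339.8 = 352.1225, v = 504.8·(-0.03513)/0.54360 + 234.8 = 202.1819
M2: Pc = R·M2+t = (+0.02129, -0.19992, +0.60193); u = 506.4·(+0.02129)/0.60193 + 339.8 = 357.7150, v = 504.8·(-0.19992)/0.60193 + 234.8 = 67.1377
M3: Pc = R·M3+t = (-0.13223, -0.17867, +0.68320); u = 506.4·(-0.13223)/0.68320 + 339.8 = 241.7900, v = 504.8·(-0.17867)/0.68320 + 234.8 = 102.7811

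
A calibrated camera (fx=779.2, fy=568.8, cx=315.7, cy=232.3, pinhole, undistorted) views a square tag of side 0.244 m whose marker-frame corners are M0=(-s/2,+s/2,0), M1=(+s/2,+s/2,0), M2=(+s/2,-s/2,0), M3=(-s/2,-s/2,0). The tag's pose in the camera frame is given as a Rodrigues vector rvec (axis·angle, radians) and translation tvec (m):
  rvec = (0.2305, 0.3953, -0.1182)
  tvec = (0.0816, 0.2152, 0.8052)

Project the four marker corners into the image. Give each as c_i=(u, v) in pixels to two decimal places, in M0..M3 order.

c0=(306.05, 453.72) c1=(527.85, 468.69) c2=(500.78, 301.21) c3=(269.12, 304.79)

Intrinsics K: fx=779.2, fy=568.8, cx=315.7, cy=232.3
Marker side s = 0.244 m; corners in marker frame (Z=0):
  M0 = (-0.1220, +0.1220, 0)
  M1 = (+0.1220, +0.1220, 0)
  M2 = (+0.1220, -0.1220, 0)
  M3 = (-0.1220, -0.1220, 0)
rvec = (0.2305, 0.3953, -0.1182), |rvec| = θ = 0.47261 rad = 27.079°
Rodrigues: sinθ=0.45521, 1−cosθ=0.10962; R = I + sinθ·[k]× + (1−cosθ)·[k]×²:
    [+0.91646 +0.15857 +0.36738]
    [-0.06913 +0.96707 -0.24495]
    [-0.39412 +0.19908 +0.89724]
t = (0.0816, 0.2152, 0.8052) m
M0: Pc = R·M0+t = (-0.01086, +0.34162, +0.87757); u = 779.2·(-0.01086)/0.87757 + 315.7 = 306.0550, v = 568.8·(+0.34162)/0.87757 + 232.3 = 453.7198
M1: Pc = R·M1+t = (+0.21275, +0.32475, +0.78141); u = 779.2·(+0.21275)/0.78141 + 315.7 = 527.8520, v = 568.8·(+0.32475)/0.78141 + 232.3 = 468.6904
M2: Pc = R·M2+t = (+0.17406, +0.08878, +0.73283); u = 779.2·(+0.17406)/0.73283 + 315.7 = 500.7767, v = 568.8·(+0.08878)/0.73283 + 232.3 = 301.2110
M3: Pc = R·M3+t = (-0.04955, +0.10565, +0.82899); u = 779.2·(-0.04955)/0.82899 + 315.7 = 269.1238, v = 568.8·(+0.10565)/0.82899 + 232.3 = 304.7911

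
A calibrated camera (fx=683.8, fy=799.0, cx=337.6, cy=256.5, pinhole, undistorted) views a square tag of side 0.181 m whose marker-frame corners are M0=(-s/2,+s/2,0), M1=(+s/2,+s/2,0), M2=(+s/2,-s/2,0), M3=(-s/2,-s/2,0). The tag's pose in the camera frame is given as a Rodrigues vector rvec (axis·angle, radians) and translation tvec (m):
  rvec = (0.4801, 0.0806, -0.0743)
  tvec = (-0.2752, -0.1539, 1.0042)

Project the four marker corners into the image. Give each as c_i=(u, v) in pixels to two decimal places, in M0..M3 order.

Intrinsics K: fx=683.8, fy=799.0, cx=337.6, cy=256.5
Marker side s = 0.181 m; corners in marker frame (Z=0):
  M0 = (-0.0905, +0.0905, 0)
  M1 = (+0.0905, +0.0905, 0)
  M2 = (+0.0905, -0.0905, 0)
  M3 = (-0.0905, -0.0905, 0)
rvec = (0.4801, 0.0806, -0.0743), |rvec| = θ = 0.49246 rad = 28.216°
Rodrigues: sinθ=0.47279, 1−cosθ=0.11883; R = I + sinθ·[k]× + (1−cosθ)·[k]×²:
    [+0.99411 +0.09029 +0.05990]
    [-0.05237 +0.88436 -0.46386]
    [-0.09486 +0.45799 +0.88388]
t = (-0.2752, -0.1539, 1.0042) m
M0: Pc = R·M0+t = (-0.35700, -0.06913, +1.05423); u = 683.8·(-0.35700)/1.05423 + 337.6 = 106.0444, v = 799.0·(-0.06913)/1.05423 + 256.5 = 204.1097
M1: Pc = R·M1+t = (-0.17706, -0.07861, +1.03706); u = 683.8·(-0.17706)/1.03706 + 337.6 = 220.8526, v = 799.0·(-0.07861)/1.03706 + 256.5 = 195.9389
M2: Pc = R·M2+t = (-0.19340, -0.23867, +0.95417); u = 683.8·(-0.19340)/0.95417 + 337.6 = 198.9975, v = 799.0·(-0.23867)/0.95417 + 256.5 = 56.6391
M3: Pc = R·M3+t = (-0.37334, -0.22919, +0.97134); u = 683.8·(-0.37334)/0.97134 + 337.6 = 74.7775, v = 799.0·(-0.22919)/0.97134 + 256.5 = 67.9695

c0=(106.04, 204.11) c1=(220.85, 195.94) c2=(199.00, 56.64) c3=(74.78, 67.97)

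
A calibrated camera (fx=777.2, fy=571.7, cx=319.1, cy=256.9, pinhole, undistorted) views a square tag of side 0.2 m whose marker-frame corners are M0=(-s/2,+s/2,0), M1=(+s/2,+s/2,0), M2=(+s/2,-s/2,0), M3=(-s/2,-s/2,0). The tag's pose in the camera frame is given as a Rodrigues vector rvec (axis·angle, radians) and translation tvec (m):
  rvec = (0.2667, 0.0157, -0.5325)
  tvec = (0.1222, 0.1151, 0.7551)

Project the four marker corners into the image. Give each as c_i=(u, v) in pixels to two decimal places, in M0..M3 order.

c0=(404.23, 436.66) c1=(579.81, 366.53) c2=(489.25, 242.94) c3=(303.97, 320.56)

Intrinsics K: fx=777.2, fy=571.7, cx=319.1, cy=256.9
Marker side s = 0.2 m; corners in marker frame (Z=0):
  M0 = (-0.1000, +0.1000, 0)
  M1 = (+0.1000, +0.1000, 0)
  M2 = (+0.1000, -0.1000, 0)
  M3 = (-0.1000, -0.1000, 0)
rvec = (0.2667, 0.0157, -0.5325), |rvec| = θ = 0.59576 rad = 34.135°
Rodrigues: sinθ=0.56114, 1−cosθ=0.17228; R = I + sinθ·[k]× + (1−cosθ)·[k]×²:
    [+0.86225 +0.50359 -0.05415]
    [-0.49952 +0.82784 -0.25526]
    [-0.08372 +0.24714 +0.96536]
t = (0.1222, 0.1151, 0.7551) m
M0: Pc = R·M0+t = (+0.08633, +0.24784, +0.78819); u = 777.2·(+0.08633)/0.78819 + 319.1 = 404.2306, v = 571.7·(+0.24784)/0.78819 + 256.9 = 436.6646
M1: Pc = R·M1+t = (+0.25878, +0.14793, +0.77144); u = 777.2·(+0.25878)/0.77144 + 319.1 = 579.8148, v = 571.7·(+0.14793)/0.77144 + 256.9 = 366.5293
M2: Pc = R·M2+t = (+0.15807, -0.01764, +0.72201); u = 777.2·(+0.15807)/0.72201 + 319.1 = 489.2476, v = 571.7·(-0.01764)/0.72201 + 256.9 = 242.9354
M3: Pc = R·M3+t = (-0.01438, +0.08227, +0.73876); u = 777.2·(-0.01438)/0.73876 + 319.1 = 303.9683, v = 571.7·(+0.08227)/0.73876 + 256.9 = 320.5645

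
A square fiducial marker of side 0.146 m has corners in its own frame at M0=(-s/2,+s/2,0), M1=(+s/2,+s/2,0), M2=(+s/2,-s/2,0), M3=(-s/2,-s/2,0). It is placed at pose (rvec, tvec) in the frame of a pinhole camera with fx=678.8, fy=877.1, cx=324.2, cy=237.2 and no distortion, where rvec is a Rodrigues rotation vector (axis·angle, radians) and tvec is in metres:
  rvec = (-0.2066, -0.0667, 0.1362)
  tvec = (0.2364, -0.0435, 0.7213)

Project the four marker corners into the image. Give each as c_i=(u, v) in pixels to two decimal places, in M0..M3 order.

Intrinsics K: fx=678.8, fy=877.1, cx=324.2, cy=237.2
Marker side s = 0.146 m; corners in marker frame (Z=0):
  M0 = (-0.0730, +0.0730, 0)
  M1 = (+0.0730, +0.0730, 0)
  M2 = (+0.0730, -0.0730, 0)
  M3 = (-0.0730, -0.0730, 0)
rvec = (-0.2066, -0.0667, 0.1362), |rvec| = θ = 0.25629 rad = 14.684°
Rodrigues: sinθ=0.25349, 1−cosθ=0.03266; R = I + sinθ·[k]× + (1−cosθ)·[k]×²:
    [+0.98856 -0.12786 -0.07996]
    [+0.14157 +0.96955 +0.19983]
    [+0.05198 -0.20886 +0.97656]
t = (0.2364, -0.0435, 0.7213) m
M0: Pc = R·M0+t = (+0.15490, +0.01694, +0.70226); u = 678.8·(+0.15490)/0.70226 + 324.2 = 473.9266, v = 877.1·(+0.01694)/0.70226 + 237.2 = 258.3611
M1: Pc = R·M1+t = (+0.29923, +0.03761, +0.70985); u = 678.8·(+0.29923)/0.70985 + 324.2 = 610.3434, v = 877.1·(+0.03761)/0.70985 + 237.2 = 283.6734
M2: Pc = R·M2+t = (+0.31790, -0.10394, +0.74034); u = 678.8·(+0.31790)/0.74034 + 324.2 = 615.6734, v = 877.1·(-0.10394)/0.74034 + 237.2 = 114.0565
M3: Pc = R·M3+t = (+0.17357, -0.12461, +0.73275); u = 678.8·(+0.17357)/0.73275 + 324.2 = 484.9889, v = 877.1·(-0.12461)/0.73275 + 237.2 = 88.0408

c0=(473.93, 258.36) c1=(610.34, 283.67) c2=(615.67, 114.06) c3=(484.99, 88.04)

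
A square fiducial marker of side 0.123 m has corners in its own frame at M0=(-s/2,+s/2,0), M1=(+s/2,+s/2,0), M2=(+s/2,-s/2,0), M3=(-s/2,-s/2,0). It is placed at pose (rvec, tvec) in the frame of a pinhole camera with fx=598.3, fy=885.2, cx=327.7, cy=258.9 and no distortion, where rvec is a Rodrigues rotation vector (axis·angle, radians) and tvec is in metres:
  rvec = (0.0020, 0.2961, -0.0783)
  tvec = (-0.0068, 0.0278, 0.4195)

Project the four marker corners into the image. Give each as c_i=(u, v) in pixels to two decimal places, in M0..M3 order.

Intrinsics K: fx=598.3, fy=885.2, cx=327.7, cy=258.9
Marker side s = 0.123 m; corners in marker frame (Z=0):
  M0 = (-0.0615, +0.0615, 0)
  M1 = (+0.0615, +0.0615, 0)
  M2 = (+0.0615, -0.0615, 0)
  M3 = (-0.0615, -0.0615, 0)
rvec = (0.0020, 0.2961, -0.0783), |rvec| = θ = 0.30628 rad = 17.549°
Rodrigues: sinθ=0.30152, 1−cosθ=0.04654; R = I + sinθ·[k]× + (1−cosθ)·[k]×²:
    [+0.95346 +0.07738 +0.29141]
    [-0.07679 +0.99696 -0.01347]
    [-0.29157 -0.00953 +0.95650]
t = (-0.0068, 0.0278, 0.4195) m
M0: Pc = R·M0+t = (-0.06068, +0.09384, +0.43685); u = 598.3·(-0.06068)/0.43685 + 327.7 = 244.5940, v = 885.2·(+0.09384)/0.43685 + 258.9 = 449.0428
M1: Pc = R·M1+t = (+0.05660, +0.08439, +0.40098); u = 598.3·(+0.05660)/0.40098 + 327.7 = 412.1469, v = 885.2·(+0.08439)/0.40098 + 258.9 = 445.1985
M2: Pc = R·M2+t = (+0.04708, -0.03824, +0.40215); u = 598.3·(+0.04708)/0.40215 + 327.7 = 397.7417, v = 885.2·(-0.03824)/0.40215 + 258.9 = 174.7387
M3: Pc = R·M3+t = (-0.07020, -0.02879, +0.43802); u = 598.3·(-0.07020)/0.43802 + 327.7 = 231.8167, v = 885.2·(-0.02879)/0.43802 + 258.9 = 200.7169

c0=(244.59, 449.04) c1=(412.15, 445.20) c2=(397.74, 174.74) c3=(231.82, 200.72)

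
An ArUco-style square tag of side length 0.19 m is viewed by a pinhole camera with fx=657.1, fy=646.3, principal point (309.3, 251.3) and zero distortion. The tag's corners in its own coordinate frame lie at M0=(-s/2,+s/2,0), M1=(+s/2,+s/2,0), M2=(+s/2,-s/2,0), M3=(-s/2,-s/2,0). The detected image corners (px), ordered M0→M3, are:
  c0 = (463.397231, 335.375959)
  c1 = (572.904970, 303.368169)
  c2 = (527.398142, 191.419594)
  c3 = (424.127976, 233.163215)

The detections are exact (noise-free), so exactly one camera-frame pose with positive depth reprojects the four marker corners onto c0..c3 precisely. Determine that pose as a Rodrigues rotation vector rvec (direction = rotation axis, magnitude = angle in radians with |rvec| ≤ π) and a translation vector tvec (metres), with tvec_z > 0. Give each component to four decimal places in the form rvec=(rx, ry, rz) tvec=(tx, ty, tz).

Intrinsics K: fx=657.1, fy=646.3, cx=309.3, cy=251.3
Marker side s = 0.19 m; corners in marker frame (Z=0):
  M0 = (-0.0950, +0.0950, 0)
  M1 = (+0.0950, +0.0950, 0)
  M2 = (+0.0950, -0.0950, 0)
  M3 = (-0.0950, -0.0950, 0)
Detected image corners:
  c0 = (463.397231, 335.375959) px
  c1 = (572.904970, 303.368169) px
  c2 = (527.398142, 191.419594) px
  c3 = (424.127976, 233.163215) px
Planar DLT: solve 8×8 A·h = b for H (H[2,2]=1):
  H  [+304.22584 +170.76212 +494.14961]
  H  [-331.03588 +534.76591 +266.20506]
  H  [-0.51424 -0.10369 +1.00000]
B = K⁻¹H; ‖b₁‖=0.926833, ‖b₂‖=0.926833; λ = 2/(‖b₁‖+‖b₂‖) = 1.078944, sign → tz>0 ⇒ λ=+1.078944
r₁ = λ·B[:,0] = (+0.76069,-0.33690,-0.55483); r₂ = λ·B[:,1] = (+0.33305,+0.93625,-0.11188)
r₃ = r₁×r₂ = (+0.55715,-0.09968,+0.82440); SVD([r₁ r₂ r₃]) → R = UVᵀ:
  R  [+0.76069 +0.33305 +0.55715]
  R  [-0.33690 +0.93625 -0.09968]
  R  [-0.55483 -0.11188 +0.82440]
t = (+0.30352, +0.02488, +1.07894) m
tr R = 2.521348; θ = arccos((tr R − 1)/2) = 0.706446 rad = 40.476°
axis k = ((R−Rᵀ)₃₂, (R−Rᵀ)₁₃, (R−Rᵀ)₂₁) / (2 sinθ) = (-0.009395, +0.856517, -0.516034)
rvec = θ·k = (-0.006637, +0.605083, -0.364550)

rvec=(-0.0066, 0.6051, -0.3646) tvec=(0.3035, 0.0249, 1.0789)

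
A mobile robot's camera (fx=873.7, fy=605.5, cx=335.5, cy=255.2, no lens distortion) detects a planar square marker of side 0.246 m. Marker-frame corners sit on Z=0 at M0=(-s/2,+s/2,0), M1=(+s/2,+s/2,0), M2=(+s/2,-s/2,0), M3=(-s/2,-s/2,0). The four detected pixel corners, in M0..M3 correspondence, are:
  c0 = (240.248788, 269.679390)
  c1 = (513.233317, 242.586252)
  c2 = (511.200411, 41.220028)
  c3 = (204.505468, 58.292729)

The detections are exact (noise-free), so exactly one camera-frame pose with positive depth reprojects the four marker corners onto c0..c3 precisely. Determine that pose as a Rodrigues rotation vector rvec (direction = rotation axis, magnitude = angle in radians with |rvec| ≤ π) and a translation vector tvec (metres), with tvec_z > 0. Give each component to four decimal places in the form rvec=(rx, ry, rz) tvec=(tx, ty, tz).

rvec=(0.3268, -0.2001, -0.1087) tvec=(0.0303, -0.1151, 0.7201)

Intrinsics K: fx=873.7, fy=605.5, cx=335.5, cy=255.2
Marker side s = 0.246 m; corners in marker frame (Z=0):
  M0 = (-0.1230, +0.1230, 0)
  M1 = (+0.1230, +0.1230, 0)
  M2 = (+0.1230, -0.1230, 0)
  M3 = (-0.1230, -0.1230, 0)
Detected image corners:
  c0 = (240.248788, 269.679390) px
  c1 = (513.233317, 242.586252) px
  c2 = (511.200411, 41.220028) px
  c3 = (204.505468, 58.292729) px
Planar DLT: solve 8×8 A·h = b for H (H[2,2]=1):
  H  [+1264.80714 +242.46698 +372.21696]
  H  [-53.24988 +908.16853 +158.40726]
  H  [+0.24625 +0.45675 +1.00000]
B = K⁻¹H; ‖b₁‖=1.388611, ‖b₂‖=1.388611; λ = 2/(‖b₁‖+‖b₂‖) = 0.720144, sign → tz>0 ⇒ λ=+0.720144
r₁ = λ·B[:,0] = (+0.97442,-0.13807,+0.17733); r₂ = λ·B[:,1] = (+0.07355,+0.94149,+0.32892)
r₃ = r₁×r₂ = (-0.21237,-0.30747,+0.92756); SVD([r₁ r₂ r₃]) → R = UVᵀ:
  R  [+0.97442 +0.07355 -0.21237]
  R  [-0.13807 +0.94149 -0.30747]
  R  [+0.17733 +0.32892 +0.92756]
t = (+0.03026, -0.11512, +0.72014) m
tr R = 2.843463; θ = arccos((tr R − 1)/2) = 0.398275 rad = 22.819°
axis k = ((R−Rᵀ)₃₂, (R−Rᵀ)₁₃, (R−Rᵀ)₂₁) / (2 sinθ) = (+0.820450, -0.502422, -0.272826)
rvec = θ·k = (+0.326765, -0.200102, -0.108660)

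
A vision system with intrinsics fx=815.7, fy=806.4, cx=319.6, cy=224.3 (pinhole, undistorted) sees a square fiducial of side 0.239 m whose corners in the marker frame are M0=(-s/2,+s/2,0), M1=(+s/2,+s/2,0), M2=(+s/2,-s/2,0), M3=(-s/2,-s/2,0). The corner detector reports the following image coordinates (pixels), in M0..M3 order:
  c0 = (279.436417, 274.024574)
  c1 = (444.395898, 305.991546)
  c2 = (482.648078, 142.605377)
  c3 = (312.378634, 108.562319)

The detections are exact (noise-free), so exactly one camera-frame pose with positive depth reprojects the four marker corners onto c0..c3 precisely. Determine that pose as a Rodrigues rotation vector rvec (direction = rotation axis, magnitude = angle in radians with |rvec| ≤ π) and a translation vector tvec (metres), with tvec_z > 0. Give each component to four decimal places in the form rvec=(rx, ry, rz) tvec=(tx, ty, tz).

rvec=(0.1600, -0.0131, 0.1974) tvec=(0.0838, -0.0213, 1.1383)

Intrinsics K: fx=815.7, fy=806.4, cx=319.6, cy=224.3
Marker side s = 0.239 m; corners in marker frame (Z=0):
  M0 = (-0.1195, +0.1195, 0)
  M1 = (+0.1195, +0.1195, 0)
  M2 = (+0.1195, -0.1195, 0)
  M3 = (-0.1195, -0.1195, 0)
Detected image corners:
  c0 = (279.436417, 274.024574) px
  c1 = (444.395898, 305.991546) px
  c2 = (482.648078, 142.605377) px
  c3 = (312.378634, 108.562319) px
Planar DLT: solve 8×8 A·h = b for H (H[2,2]=1):
  H  [+710.68287 -96.61595 +379.67335]
  H  [+143.25099 +716.60779 +209.20025]
  H  [+0.02515 +0.13789 +1.00000]
B = K⁻¹H; ‖b₁‖=0.878501, ‖b₂‖=0.878501; λ = 2/(‖b₁‖+‖b₂‖) = 1.138302, sign → tz>0 ⇒ λ=+1.138302
r₁ = λ·B[:,0] = (+0.98053,+0.19425,+0.02863); r₂ = λ·B[:,1] = (-0.19633,+0.96789,+0.15696)
r₃ = r₁×r₂ = (+0.00278,-0.15953,+0.98719); SVD([r₁ r₂ r₃]) → R = UVᵀ:
  R  [+0.98053 -0.19633 +0.00278]
  R  [+0.19425 +0.96789 -0.15953]
  R  [+0.02863 +0.15696 +0.98719]
t = (+0.08383, -0.02131, +1.13830) m
tr R = 2.935618; θ = arccos((tr R − 1)/2) = 0.254422 rad = 14.577°
axis k = ((R−Rᵀ)₃₂, (R−Rᵀ)₁₃, (R−Rᵀ)₂₁) / (2 sinθ) = (+0.628743, -0.051353, +0.775916)
rvec = θ·k = (+0.159966, -0.013065, +0.197410)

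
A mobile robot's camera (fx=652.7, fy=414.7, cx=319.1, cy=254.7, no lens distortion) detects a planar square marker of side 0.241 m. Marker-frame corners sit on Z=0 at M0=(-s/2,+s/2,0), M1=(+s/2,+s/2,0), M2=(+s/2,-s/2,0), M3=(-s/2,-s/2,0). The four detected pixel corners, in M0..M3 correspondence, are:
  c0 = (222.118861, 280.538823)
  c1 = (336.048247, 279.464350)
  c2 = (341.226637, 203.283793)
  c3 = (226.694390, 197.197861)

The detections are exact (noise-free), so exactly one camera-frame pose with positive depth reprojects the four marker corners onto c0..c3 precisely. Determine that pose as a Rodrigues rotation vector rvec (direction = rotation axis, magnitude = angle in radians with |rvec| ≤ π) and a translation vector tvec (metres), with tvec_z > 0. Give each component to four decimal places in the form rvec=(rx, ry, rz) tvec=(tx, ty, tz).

rvec=(0.0566, -0.4843, 0.0295) tvec=(-0.0674, -0.0434, 1.2551)

Intrinsics K: fx=652.7, fy=414.7, cx=319.1, cy=254.7
Marker side s = 0.241 m; corners in marker frame (Z=0):
  M0 = (-0.1205, +0.1205, 0)
  M1 = (+0.1205, +0.1205, 0)
  M2 = (+0.1205, -0.1205, 0)
  M3 = (-0.1205, -0.1205, 0)
Detected image corners:
  c0 = (222.118861, 280.538823) px
  c1 = (336.048247, 279.464350) px
  c2 = (341.226637, 203.283793) px
  c3 = (226.694390, 197.197861) px
Planar DLT: solve 8×8 A·h = b for H (H[2,2]=1):
  H  [+578.51538 -9.66439 +284.06650]
  H  [+99.49103 +339.35778 +240.35868]
  H  [+0.37132 +0.03775 +1.00000]
B = K⁻¹H; ‖b₁‖=0.796725, ‖b₂‖=0.796725; λ = 2/(‖b₁‖+‖b₂‖) = 1.255138, sign → tz>0 ⇒ λ=+1.255138
r₁ = λ·B[:,0] = (+0.88463,+0.01488,+0.46606); r₂ = λ·B[:,1] = (-0.04175,+0.99800,+0.04738)
r₃ = r₁×r₂ = (-0.46442,-0.06137,+0.88349); SVD([r₁ r₂ r₃]) → R = UVᵀ:
  R  [+0.88463 -0.04175 -0.46442]
  R  [+0.01488 +0.99800 -0.06137]
  R  [+0.46606 +0.04738 +0.88349]
t = (-0.06737, -0.04341, +1.25514) m
tr R = 2.766120; θ = arccos((tr R − 1)/2) = 0.488453 rad = 27.986°
axis k = ((R−Rᵀ)₃₂, (R−Rᵀ)₁₃, (R−Rᵀ)₂₁) / (2 sinθ) = (+0.115883, -0.991428, +0.060339)
rvec = θ·k = (+0.056603, -0.484266, +0.029473)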